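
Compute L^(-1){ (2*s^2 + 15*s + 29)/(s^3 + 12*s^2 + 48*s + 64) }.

t^2*exp(-4*t)/2 - t*exp(-4*t) + 2*exp(-4*t)

Factor the denominator: s^3 + 12*s^2 + 48*s + 64 = (s + 4)^3.
Partial fraction decomposition gives [2/(s + 4)] + [-1/(s + 4)^2] + [(s + 4)^(-3)].
Invert each term: 2/(s + 4) ↔ 2e^(-4t); -1/(s + 4)^2 ↔ -t·e^(-4t); 1/(s + 4)^3 ↔ (1/2)t^2·e^(-4t).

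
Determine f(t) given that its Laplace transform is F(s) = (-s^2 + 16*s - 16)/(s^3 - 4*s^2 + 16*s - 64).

f(t) = exp(4*t) + 2*sin(4*t) - 2*cos(4*t)

Factor the denominator: s^3 - 4*s^2 + 16*s - 64 = (s - 4)*(s^2 + 16).
Partial fraction decomposition gives [1/(s - 4)] + [-2*s/(s^2 + 16)] + [8/(s^2 + 16)].
Invert each term: 1/(s - 4) ↔ e^(4t); -2·s/(s^2 + 16) ↔ -2cos(4t); 2·4/(s^2 + 16) ↔ 2sin(4t).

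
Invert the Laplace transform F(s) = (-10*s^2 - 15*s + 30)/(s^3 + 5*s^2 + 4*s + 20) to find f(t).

Factor the denominator: s^3 + 5*s^2 + 4*s + 20 = (s + 5)*(s^2 + 4).
Partial fraction decomposition gives [-5/(s + 5)] + [-5*s/(s^2 + 4)] + [10/(s^2 + 4)].
Invert each term: -5/(s + 5) ↔ -5e^(-5t); -5·s/(s^2 + 4) ↔ -5cos(2t); 5·2/(s^2 + 4) ↔ 5sin(2t).

f(t) = 5*sin(2*t) - 5*cos(2*t) - 5*exp(-5*t)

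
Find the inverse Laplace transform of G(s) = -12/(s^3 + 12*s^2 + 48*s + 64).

Rewrite the denominator: s^3 + 12*s^2 + 48*s + 64 = (s + 4)^3.
The form in (s + 4) signals a first-shifting-theorem factor e^(-4t).
Since L{t^2} = 2!/s^3 = 2/s^3, the inverse is t^2*e^(-4*t), scaled by -6.

-6*t^2*exp(-4*t)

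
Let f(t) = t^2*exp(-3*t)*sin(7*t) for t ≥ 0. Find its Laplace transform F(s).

F(s) = 14*(3*s^2 + 18*s - 22)/(s^2 + 6*s + 58)^3

L{sin(7t)} = 7/(s^2 + 49).
Multiplying by e^(-3t) shifts s → s + 3, so L{exp(-3*t)*sin(7*t)} = 7/((s + 3)^2 + 49).
Then apply L{t^2·g(t)} = (-1)^2 d^2/ds^2[G(s)] with G(s) = 7/((s + 3)^2 + 49):
differentiating 2 times and applying the sign gives 14*(3*s^2 + 18*s - 22)/(s^2 + 6*s + 58)^3.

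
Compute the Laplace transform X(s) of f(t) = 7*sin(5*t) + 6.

X(s) = 35/(s^2 + 25) + 6/s

By linearity of the Laplace transform, transform each term separately.
L{6} = 6/s; (7)·[L{sin(5t)} = 5/(s^2 + 25)].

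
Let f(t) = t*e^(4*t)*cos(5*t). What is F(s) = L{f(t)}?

L{cos(5t)} = s/(s^2 + 25).
Multiplying by e^(4t) shifts s → s - 4, so L{e^(4*t)*cos(5*t)} = (s - 4)/((s - 4)^2 + 25).
Then apply L{t·g(t)} = -d/ds[G(s)] with G(s) = (s - 4)/((s - 4)^2 + 25):
differentiating 1 time and applying the sign gives (s - 9)*(s + 1)/(s^2 - 8*s + 41)^2.

F(s) = (s - 9)*(s + 1)/(s^2 - 8*s + 41)^2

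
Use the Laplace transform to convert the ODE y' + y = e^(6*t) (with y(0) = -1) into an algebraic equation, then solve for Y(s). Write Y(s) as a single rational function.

Apply the Laplace transform to the equation.
With L{y'} = sY - y(0) = sY - (-1): the LHS transforms to (s + 1)Y - (-1).
The right side is L{e^(6*t)} = 1/(s - 6).
So (s + 1)Y = 1/(s - 6) + (-1).
Solve for Y(s) and write it as one ratio of polynomials.

Y(s) = (-s + 7)/(s^2 - 5*s - 6)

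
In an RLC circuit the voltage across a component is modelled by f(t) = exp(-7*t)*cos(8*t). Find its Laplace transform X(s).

X(s) = (s + 7)/((s + 7)^2 + 64)

L{cos(8t)} = s/(s^2 + 64).
By the first shifting theorem, multiplying by e^(-7t) replaces s with s + 7.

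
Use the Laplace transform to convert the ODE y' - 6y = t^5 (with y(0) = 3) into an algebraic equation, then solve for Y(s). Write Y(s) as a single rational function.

Laplace-transform each side.
The derivative rules (L{y'} = sY - y(0) = sY - 3) turn the left side into (s - 6)Y - (3).
The right side is L{t^5} = 120/s^6.
So (s - 6)Y = 120/s^6 + (3).
Solve for Y(s) and write it as one ratio of polynomials.

Y(s) = (3*s^6 + 120)/(s^7 - 6*s^6)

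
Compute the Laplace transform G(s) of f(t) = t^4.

L{t^4} = 4!/s^5 = 24/s^5.

G(s) = 24/s^5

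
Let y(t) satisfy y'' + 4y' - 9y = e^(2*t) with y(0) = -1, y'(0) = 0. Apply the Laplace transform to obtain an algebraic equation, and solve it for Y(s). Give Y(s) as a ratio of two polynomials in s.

Take the Laplace transform of both sides.
Using L{y''} = s^2 Y - s·y(0) - y'(0) and L{y'} = sY - y(0), with y(0) = -1, y'(0) = 0, the left side becomes (s^2 + 4*s - 9)Y - (-s - 4).
The right side is L{e^(2*t)} = 1/(s - 2).
So (s^2 + 4*s - 9)Y = 1/(s - 2) + (-s - 4).
Divide through and combine into a single rational function.

Y(s) = (-s^2 - 2*s + 9)/(s^3 + 2*s^2 - 17*s + 18)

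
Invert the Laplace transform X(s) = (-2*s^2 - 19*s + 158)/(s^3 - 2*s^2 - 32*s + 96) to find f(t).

f(t) = 5*t*exp(4*t) - 4*exp(4*t) + 2*exp(-6*t)

Factor the denominator: s^3 - 2*s^2 - 32*s + 96 = (s - 4)^2*(s + 6).
Partial fraction decomposition gives [-4/(s - 4)] + [5/(s - 4)^2] + [2/(s + 6)].
Invert each term: -4/(s - 4) ↔ -4e^(4t); 5/(s - 4)^2 ↔ 5t·e^(4t); 2/(s + 6) ↔ 2e^(-6t).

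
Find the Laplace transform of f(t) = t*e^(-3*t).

(s + 3)^(-2)

L{e^(-3t)} = 1/(s + 3).
Then apply L{t·g(t)} = -d/ds[G(s)] with G(s) = 1/(s + 3):
differentiating 1 time and applying the sign gives (s + 3)^(-2).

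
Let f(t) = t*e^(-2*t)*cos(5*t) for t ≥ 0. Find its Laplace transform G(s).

L{cos(5t)} = s/(s^2 + 25).
Multiplying by e^(-2t) shifts s → s + 2, so L{e^(-2*t)*cos(5*t)} = (s + 2)/((s + 2)^2 + 25).
Then apply L{t·g(t)} = -d/ds[H(s)] with H(s) = (s + 2)/((s + 2)^2 + 25):
differentiating 1 time and applying the sign gives (s - 3)*(s + 7)/(s^2 + 4*s + 29)^2.

G(s) = (s - 3)*(s + 7)/(s^2 + 4*s + 29)^2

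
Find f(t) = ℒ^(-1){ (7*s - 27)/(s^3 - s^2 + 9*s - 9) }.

Factor the denominator: s^3 - s^2 + 9*s - 9 = (s - 1)*(s^2 + 9).
Partial fraction decomposition gives [-2/(s - 1)] + [2*s/(s^2 + 9)] + [9/(s^2 + 9)].
Invert each term: -2/(s - 1) ↔ -2e^(t); 2·s/(s^2 + 9) ↔ 2cos(3t); 3·3/(s^2 + 9) ↔ 3sin(3t).

f(t) = -2*exp(t) + 3*sin(3*t) + 2*cos(3*t)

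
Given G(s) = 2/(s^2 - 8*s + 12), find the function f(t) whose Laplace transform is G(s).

f(t) = exp(4*t)*sinh(2*t)

Rewrite the denominator: s^2 - 8*s + 12 = (s - 4)^2 - 4.
The form in (s - 4) signals a first-shifting-theorem factor e^(4t).
Since L{sinh(2t)} = 2/(s^2 - 4), the inverse is e^(4*t)*sinh(2*t).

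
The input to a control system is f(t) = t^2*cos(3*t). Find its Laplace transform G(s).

G(s) = 2*s*(s^2 - 27)/(s^2 + 9)^3

L{cos(3t)} = s/(s^2 + 9).
Then apply L{t^2·g(t)} = (-1)^2 d^2/ds^2[H(s)] with H(s) = s/(s^2 + 9):
differentiating 2 times and applying the sign gives 2*s*(s^2 - 27)/(s^2 + 9)^3.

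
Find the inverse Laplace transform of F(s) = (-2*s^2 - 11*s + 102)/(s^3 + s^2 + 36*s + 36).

-sin(6*t) - 5*cos(6*t) + 3*exp(-t)

Factor the denominator: s^3 + s^2 + 36*s + 36 = (s + 1)*(s^2 + 36).
Partial fraction decomposition gives [3/(s + 1)] + [-5*s/(s^2 + 36)] + [-6/(s^2 + 36)].
Invert each term: 3/(s + 1) ↔ 3e^(-t); -5·s/(s^2 + 36) ↔ -5cos(6t); -1·6/(s^2 + 36) ↔ -sin(6t).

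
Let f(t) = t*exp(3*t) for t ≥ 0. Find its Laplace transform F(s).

F(s) = (s - 3)^(-2)

L{e^(3t)} = 1/(s - 3).
Then apply L{t·g(t)} = -d/ds[G(s)] with G(s) = 1/(s - 3):
differentiating 1 time and applying the sign gives (s - 3)^(-2).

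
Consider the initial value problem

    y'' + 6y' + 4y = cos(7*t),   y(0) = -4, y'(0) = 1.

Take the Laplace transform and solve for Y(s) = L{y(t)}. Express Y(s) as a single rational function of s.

Y(s) = (-4*s^3 - 23*s^2 - 195*s - 1127)/(s^4 + 6*s^3 + 53*s^2 + 294*s + 196)

Take the Laplace transform of both sides.
Using L{y''} = s^2 Y - s·y(0) - y'(0) and L{y'} = sY - y(0), with y(0) = -4, y'(0) = 1, the left side becomes (s^2 + 6*s + 4)Y - (-4*s - 23).
The right side is L{cos(7*t)} = s/(s^2 + 49).
So (s^2 + 6*s + 4)Y = s/(s^2 + 49) + (-4*s - 23).
Isolate Y and clear denominators.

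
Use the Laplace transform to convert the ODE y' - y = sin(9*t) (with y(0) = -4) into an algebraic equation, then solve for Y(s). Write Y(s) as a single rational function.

Apply the Laplace transform to the equation.
With L{y'} = sY - y(0) = sY - (-4): the LHS transforms to (s - 1)Y - (-4).
The right side is L{sin(9*t)} = 9/(s^2 + 81).
So (s - 1)Y = 9/(s^2 + 81) + (-4).
Isolate Y and clear denominators.

Y(s) = (-4*s^2 - 315)/(s^3 - s^2 + 81*s - 81)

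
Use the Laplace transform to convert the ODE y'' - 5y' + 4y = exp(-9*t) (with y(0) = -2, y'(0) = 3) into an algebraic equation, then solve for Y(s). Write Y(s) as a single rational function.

Transform both sides with L{·}.
The derivative rules (L{y''} = s^2 Y - s·y(0) - y'(0) and L{y'} = sY - y(0), with y(0) = -2, y'(0) = 3) turn the left side into (s^2 - 5*s + 4)Y - (-2*s + 13).
The right side is L{exp(-9*t)} = 1/(s + 9).
So (s^2 - 5*s + 4)Y = 1/(s + 9) + (-2*s + 13).
Solve for Y(s) and write it as one ratio of polynomials.

Y(s) = (-2*s^2 - 5*s + 118)/(s^3 + 4*s^2 - 41*s + 36)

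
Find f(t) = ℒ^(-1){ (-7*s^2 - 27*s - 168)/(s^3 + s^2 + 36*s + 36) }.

Factor the denominator: s^3 + s^2 + 36*s + 36 = (s + 1)*(s^2 + 36).
Partial fraction decomposition gives [-4/(s + 1)] + [-3*s/(s^2 + 36)] + [-24/(s^2 + 36)].
Invert each term: -4/(s + 1) ↔ -4e^(-t); -3·s/(s^2 + 36) ↔ -3cos(6t); -4·6/(s^2 + 36) ↔ -4sin(6t).

f(t) = -4*sin(6*t) - 3*cos(6*t) - 4*exp(-t)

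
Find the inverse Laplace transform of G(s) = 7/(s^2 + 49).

sin(7*t)

Since L{sin(7t)} = 7/(s^2 + 49), the inverse is sin(7*t).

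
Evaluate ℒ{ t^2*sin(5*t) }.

L{sin(5t)} = 5/(s^2 + 25).
Then apply L{t^2·g(t)} = (-1)^2 d^2/ds^2[G(s)] with G(s) = 5/(s^2 + 25):
differentiating 2 times and applying the sign gives 10*(3*s^2 - 25)/(s^2 + 25)^3.

10*(3*s^2 - 25)/(s^2 + 25)^3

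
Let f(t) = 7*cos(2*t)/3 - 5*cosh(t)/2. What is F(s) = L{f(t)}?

F(s) = 7*s/(3*(s^2 + 4)) - 5*s/(2*(s^2 - 1))

The transform is linear, so treat each term independently.
(7/3)·[L{cos(2t)} = s/(s^2 + 4)]; (-5/2)·[L{cosh(t)} = s/(s^2 - 1)].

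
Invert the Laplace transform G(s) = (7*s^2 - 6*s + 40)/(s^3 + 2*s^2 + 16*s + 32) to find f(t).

Factor the denominator: s^3 + 2*s^2 + 16*s + 32 = (s + 2)*(s^2 + 16).
Partial fraction decomposition gives [4/(s + 2)] + [3*s/(s^2 + 16)] + [-12/(s^2 + 16)].
Invert each term: 4/(s + 2) ↔ 4e^(-2t); 3·s/(s^2 + 16) ↔ 3cos(4t); -3·4/(s^2 + 16) ↔ -3sin(4t).

f(t) = -3*sin(4*t) + 3*cos(4*t) + 4*exp(-2*t)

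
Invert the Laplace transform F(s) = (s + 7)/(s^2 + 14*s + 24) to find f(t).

f(t) = exp(-7*t)*cosh(5*t)

Rewrite the denominator: s^2 + 14*s + 24 = (s + 7)^2 - 25.
The form in (s + 7) signals a first-shifting-theorem factor e^(-7t).
Since L{cosh(5t)} = s/(s^2 - 25), the inverse is exp(-7*t)*cosh(5*t).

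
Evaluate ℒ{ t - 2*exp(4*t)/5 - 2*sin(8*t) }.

-16/(s^2 + 64) - 2/(5*(s - 4)) + s^(-2)

By linearity of the Laplace transform, transform each term separately.
(-2/5)·[L{e^(4t)} = 1/(s - 4)]; L{t} = 1!/s^2 = 1/s^2; (-2)·[L{sin(8t)} = 8/(s^2 + 64)].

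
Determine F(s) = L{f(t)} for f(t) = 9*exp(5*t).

F(s) = 9/(s - 5)

L{9} = 9/s.
By the first shifting theorem, multiplying by e^(5t) replaces s with s - 5.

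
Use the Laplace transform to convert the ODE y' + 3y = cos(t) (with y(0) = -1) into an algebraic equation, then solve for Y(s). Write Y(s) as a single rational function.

Y(s) = (-s^2 + s - 1)/(s^3 + 3*s^2 + s + 3)

Apply the Laplace transform to the equation.
The derivative rules (L{y'} = sY - y(0) = sY - (-1)) turn the left side into (s + 3)Y - (-1).
The right side is L{cos(t)} = s/(s^2 + 1).
So (s + 3)Y = s/(s^2 + 1) + (-1).
Solve for Y(s) and write it as one ratio of polynomials.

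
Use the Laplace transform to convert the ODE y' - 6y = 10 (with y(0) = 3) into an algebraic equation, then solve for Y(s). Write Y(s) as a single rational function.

Y(s) = (3*s + 10)/(s^2 - 6*s)

Laplace-transform each side.
The derivative rules (L{y'} = sY - y(0) = sY - 3) turn the left side into (s - 6)Y - (3).
The right side is L{10} = 10/s.
So (s - 6)Y = 10/s + (3).
Isolate Y and clear denominators.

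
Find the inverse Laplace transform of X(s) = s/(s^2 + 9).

cos(3*t)

Since L{cos(3t)} = s/(s^2 + 9), the inverse is cos(3*t).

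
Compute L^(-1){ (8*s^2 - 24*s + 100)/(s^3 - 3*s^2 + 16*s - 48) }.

Factor the denominator: s^3 - 3*s^2 + 16*s - 48 = (s - 3)*(s^2 + 16).
Partial fraction decomposition gives [4/(s - 3)] + [4*s/(s^2 + 16)] + [-12/(s^2 + 16)].
Invert each term: 4/(s - 3) ↔ 4e^(3t); 4·s/(s^2 + 16) ↔ 4cos(4t); -3·4/(s^2 + 16) ↔ -3sin(4t).

4*exp(3*t) - 3*sin(4*t) + 4*cos(4*t)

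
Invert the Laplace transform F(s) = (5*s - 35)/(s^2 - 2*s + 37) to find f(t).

f(t) = -5*exp(t)*sin(6*t) + 5*exp(t)*cos(6*t)

Complete the square in the denominator: s^2 - 2*s + 37 = (s - 1)^2 + 6^2.
Split the numerator to match: 5*s - 35 = 5·(s - 1) - 5·6.
Invert each term: 5·(s - 1)/((s - 1)^2 + 36) ↔ 5e^(t)cos(6t); -5·6/((s - 1)^2 + 36) ↔ -5e^(t)sin(6t).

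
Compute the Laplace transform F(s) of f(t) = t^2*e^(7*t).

L{e^(7t)} = 1/(s - 7).
Then apply L{t^2·g(t)} = (-1)^2 d^2/ds^2[G(s)] with G(s) = 1/(s - 7):
differentiating 2 times and applying the sign gives 2/(s - 7)^3.

F(s) = 2/(s - 7)^3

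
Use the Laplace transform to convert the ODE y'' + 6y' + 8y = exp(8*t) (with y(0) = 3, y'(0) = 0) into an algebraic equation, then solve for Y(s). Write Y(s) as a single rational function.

Laplace-transform each side.
Using L{y''} = s^2 Y - s·y(0) - y'(0) and L{y'} = sY - y(0), with y(0) = 3, y'(0) = 0, the left side becomes (s^2 + 6*s + 8)Y - (3*s + 18).
The right side is L{exp(8*t)} = 1/(s - 8).
So (s^2 + 6*s + 8)Y = 1/(s - 8) + (3*s + 18).
Divide through and combine into a single rational function.

Y(s) = (3*s^2 - 6*s - 143)/(s^3 - 2*s^2 - 40*s - 64)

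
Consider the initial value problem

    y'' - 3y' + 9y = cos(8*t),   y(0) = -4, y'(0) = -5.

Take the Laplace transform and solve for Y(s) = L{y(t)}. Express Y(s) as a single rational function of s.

Transform both sides with L{·}.
Using L{y''} = s^2 Y - s·y(0) - y'(0) and L{y'} = sY - y(0), with y(0) = -4, y'(0) = -5, the left side becomes (s^2 - 3*s + 9)Y - (-4*s + 7).
The right side is L{cos(8*t)} = s/(s^2 + 64).
So (s^2 - 3*s + 9)Y = s/(s^2 + 64) + (-4*s + 7).
Isolate Y and clear denominators.

Y(s) = (-4*s^3 + 7*s^2 - 255*s + 448)/(s^4 - 3*s^3 + 73*s^2 - 192*s + 576)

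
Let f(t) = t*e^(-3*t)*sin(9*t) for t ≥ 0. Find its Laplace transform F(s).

L{sin(9t)} = 9/(s^2 + 81).
Multiplying by e^(-3t) shifts s → s + 3, so L{e^(-3*t)*sin(9*t)} = 9/((s + 3)^2 + 81).
Then apply L{t·g(t)} = -d/ds[G(s)] with G(s) = 9/((s + 3)^2 + 81):
differentiating 1 time and applying the sign gives 18*(s + 3)/(s^2 + 6*s + 90)^2.

F(s) = 18*(s + 3)/(s^2 + 6*s + 90)^2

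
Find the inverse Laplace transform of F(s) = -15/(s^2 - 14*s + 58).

Rewrite the denominator: s^2 - 14*s + 58 = (s - 7)^2 + 9.
The form in (s - 7) signals a first-shifting-theorem factor e^(7t).
Since L{sin(3t)} = 3/(s^2 + 9), the inverse is e^(7*t)*sin(3*t), scaled by -5.

-5*exp(7*t)*sin(3*t)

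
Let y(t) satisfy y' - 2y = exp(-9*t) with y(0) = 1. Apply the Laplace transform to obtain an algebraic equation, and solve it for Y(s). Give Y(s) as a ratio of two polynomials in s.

Transform both sides with L{·}.
Using L{y'} = sY - y(0) = sY - 1, the left side becomes (s - 2)Y - (1).
The right side is L{exp(-9*t)} = 1/(s + 9).
So (s - 2)Y = 1/(s + 9) + (1).
Solve for Y(s) and write it as one ratio of polynomials.

Y(s) = (s + 10)/(s^2 + 7*s - 18)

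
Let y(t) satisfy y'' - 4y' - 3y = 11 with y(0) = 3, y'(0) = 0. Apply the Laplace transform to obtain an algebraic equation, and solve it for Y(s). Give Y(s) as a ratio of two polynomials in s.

Transform both sides with L{·}.
With L{y''} = s^2 Y - s·y(0) - y'(0) and L{y'} = sY - y(0), with y(0) = 3, y'(0) = 0: the LHS transforms to (s^2 - 4*s - 3)Y - (3*s - 12).
The right side is L{11} = 11/s.
So (s^2 - 4*s - 3)Y = 11/s + (3*s - 12).
Solve for Y(s) and write it as one ratio of polynomials.

Y(s) = (3*s^2 - 12*s + 11)/(s^3 - 4*s^2 - 3*s)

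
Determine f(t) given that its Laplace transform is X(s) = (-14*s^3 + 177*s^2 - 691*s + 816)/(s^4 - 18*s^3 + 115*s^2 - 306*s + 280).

Factor the denominator: s^4 - 18*s^3 + 115*s^2 - 306*s + 280 = (s - 7)*(s - 5)*(s - 4)*(s - 2).
Partial fraction decomposition gives [-2/(s - 4)] + [-1/(s - 2)] + [-5/(s - 7)] + [-6/(s - 5)].
Invert each term: -2/(s - 4) ↔ -2e^(4t); -1/(s - 2) ↔ -e^(2t); -5/(s - 7) ↔ -5e^(7t); -6/(s - 5) ↔ -6e^(5t).

f(t) = -5*exp(7*t) - 6*exp(5*t) - 2*exp(4*t) - exp(2*t)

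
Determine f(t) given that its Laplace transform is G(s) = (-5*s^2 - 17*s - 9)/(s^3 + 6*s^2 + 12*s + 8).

Factor the denominator: s^3 + 6*s^2 + 12*s + 8 = (s + 2)^3.
Partial fraction decomposition gives [-5/(s + 2)] + [3/(s + 2)^2] + [5/(s + 2)^3].
Invert each term: -5/(s + 2) ↔ -5e^(-2t); 3/(s + 2)^2 ↔ 3t·e^(-2t); 5/(s + 2)^3 ↔ (5/2)t^2·e^(-2t).

f(t) = 5*t^2*exp(-2*t)/2 + 3*t*exp(-2*t) - 5*exp(-2*t)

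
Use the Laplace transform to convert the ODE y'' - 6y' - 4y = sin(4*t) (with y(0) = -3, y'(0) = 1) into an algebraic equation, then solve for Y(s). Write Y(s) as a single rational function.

Apply the Laplace transform to the equation.
Using L{y''} = s^2 Y - s·y(0) - y'(0) and L{y'} = sY - y(0), with y(0) = -3, y'(0) = 1, the left side becomes (s^2 - 6*s - 4)Y - (-3*s + 19).
The right side is L{sin(4*t)} = 4/(s^2 + 16).
So (s^2 - 6*s - 4)Y = 4/(s^2 + 16) + (-3*s + 19).
Solve for Y(s) and write it as one ratio of polynomials.

Y(s) = (-3*s^3 + 19*s^2 - 48*s + 308)/(s^4 - 6*s^3 + 12*s^2 - 96*s - 64)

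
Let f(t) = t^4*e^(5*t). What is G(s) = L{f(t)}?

G(s) = 24/(s - 5)^5

L{t^4} = 4!/s^5 = 24/s^5.
By the first shifting theorem, multiplying by e^(5t) replaces s with s - 5.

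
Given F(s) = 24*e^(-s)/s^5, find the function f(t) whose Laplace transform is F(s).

The factor e^(-s) signals a time shift by c = 1 (second shifting theorem).
L{t^4} = 4!/s^5 = 24/s^5, so L^-1{24/s^5} = t^4.
Hence the inverse is u(t - 1) times that function evaluated at t - 1.

f(t) = Heaviside(t - 1)*((t - 1)^4)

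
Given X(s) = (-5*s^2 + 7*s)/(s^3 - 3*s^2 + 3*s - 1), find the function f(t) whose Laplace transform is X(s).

Factor the denominator: s^3 - 3*s^2 + 3*s - 1 = (s - 1)^3.
Partial fraction decomposition gives [-5/(s - 1)] + [-3/(s - 1)^2] + [2/(s - 1)^3].
Invert each term: -5/(s - 1) ↔ -5e^(t); -3/(s - 1)^2 ↔ -3t·e^(t); 2/(s - 1)^3 ↔ (1)t^2·e^(t).

f(t) = t^2*exp(t) - 3*t*exp(t) - 5*exp(t)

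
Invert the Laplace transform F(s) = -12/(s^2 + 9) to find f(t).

f(t) = -4*sin(3*t)

Since L{sin(3t)} = 3/(s^2 + 9), the inverse is sin(3*t), scaled by -4.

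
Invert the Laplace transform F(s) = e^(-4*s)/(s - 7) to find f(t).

The factor e^(-4s) signals a time shift by c = 4 (second shifting theorem).
L{e^(7t)} = 1/(s - 7), so L^-1{1/(s - 7)} = e^(7*t).
Hence the inverse is u(t - 4) times that function evaluated at t - 4.

f(t) = Heaviside(t - 4)*(exp(7*t - 28))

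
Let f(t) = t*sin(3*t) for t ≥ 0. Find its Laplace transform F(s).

F(s) = 6*s/(s^2 + 9)^2

L{sin(3t)} = 3/(s^2 + 9).
Then apply L{t·g(t)} = -d/ds[G(s)] with G(s) = 3/(s^2 + 9):
differentiating 1 time and applying the sign gives 6*s/(s^2 + 9)^2.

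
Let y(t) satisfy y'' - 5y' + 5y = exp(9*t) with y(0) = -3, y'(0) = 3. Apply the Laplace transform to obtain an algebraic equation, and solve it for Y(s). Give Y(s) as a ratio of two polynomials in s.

Y(s) = (-3*s^2 + 45*s - 161)/(s^3 - 14*s^2 + 50*s - 45)

Laplace-transform each side.
Using L{y''} = s^2 Y - s·y(0) - y'(0) and L{y'} = sY - y(0), with y(0) = -3, y'(0) = 3, the left side becomes (s^2 - 5*s + 5)Y - (-3*s + 18).
The right side is L{exp(9*t)} = 1/(s - 9).
So (s^2 - 5*s + 5)Y = 1/(s - 9) + (-3*s + 18).
Solve for Y(s) and write it as one ratio of polynomials.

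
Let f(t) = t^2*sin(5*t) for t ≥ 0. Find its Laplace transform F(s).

L{sin(5t)} = 5/(s^2 + 25).
Then apply L{t^2·g(t)} = (-1)^2 d^2/ds^2[G(s)] with G(s) = 5/(s^2 + 25):
differentiating 2 times and applying the sign gives 10*(3*s^2 - 25)/(s^2 + 25)^3.

F(s) = 10*(3*s^2 - 25)/(s^2 + 25)^3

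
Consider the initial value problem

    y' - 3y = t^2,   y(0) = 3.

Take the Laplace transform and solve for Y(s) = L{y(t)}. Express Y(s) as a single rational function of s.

Laplace-transform each side.
With L{y'} = sY - y(0) = sY - 3: the LHS transforms to (s - 3)Y - (3).
The right side is L{t^2} = 2/s^3.
So (s - 3)Y = 2/s^3 + (3).
Solve for Y(s) and write it as one ratio of polynomials.

Y(s) = (3*s^3 + 2)/(s^4 - 3*s^3)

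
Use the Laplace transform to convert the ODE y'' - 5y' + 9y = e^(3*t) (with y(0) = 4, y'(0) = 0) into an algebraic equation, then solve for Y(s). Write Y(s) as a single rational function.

Apply the Laplace transform to the equation.
The derivative rules (L{y''} = s^2 Y - s·y(0) - y'(0) and L{y'} = sY - y(0), with y(0) = 4, y'(0) = 0) turn the left side into (s^2 - 5*s + 9)Y - (4*s - 20).
The right side is L{e^(3*t)} = 1/(s - 3).
So (s^2 - 5*s + 9)Y = 1/(s - 3) + (4*s - 20).
Isolate Y and clear denominators.

Y(s) = (4*s^2 - 32*s + 61)/(s^3 - 8*s^2 + 24*s - 27)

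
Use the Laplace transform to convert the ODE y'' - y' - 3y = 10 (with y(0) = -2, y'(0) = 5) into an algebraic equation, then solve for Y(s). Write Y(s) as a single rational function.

Take the Laplace transform of both sides.
With L{y''} = s^2 Y - s·y(0) - y'(0) and L{y'} = sY - y(0), with y(0) = -2, y'(0) = 5: the LHS transforms to (s^2 - s - 3)Y - (-2*s + 7).
The right side is L{10} = 10/s.
So (s^2 - s - 3)Y = 10/s + (-2*s + 7).
Isolate Y and clear denominators.

Y(s) = (-2*s^2 + 7*s + 10)/(s^3 - s^2 - 3*s)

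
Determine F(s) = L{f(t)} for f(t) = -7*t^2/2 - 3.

F(s) = -3/s - 7/s^3

Apply the Laplace transform termwise.
L{-3} = -3/s; (-7/2)·[L{t^2} = 2!/s^3 = 2/s^3].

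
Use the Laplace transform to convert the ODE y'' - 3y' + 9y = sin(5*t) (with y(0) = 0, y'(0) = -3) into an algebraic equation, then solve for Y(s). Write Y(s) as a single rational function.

Y(s) = (-3*s^2 - 70)/(s^4 - 3*s^3 + 34*s^2 - 75*s + 225)

Take the Laplace transform of both sides.
The derivative rules (L{y''} = s^2 Y - s·y(0) - y'(0) and L{y'} = sY - y(0), with y(0) = 0, y'(0) = -3) turn the left side into (s^2 - 3*s + 9)Y - (-3).
The right side is L{sin(5*t)} = 5/(s^2 + 25).
So (s^2 - 3*s + 9)Y = 5/(s^2 + 25) + (-3).
Solve for Y(s) and write it as one ratio of polynomials.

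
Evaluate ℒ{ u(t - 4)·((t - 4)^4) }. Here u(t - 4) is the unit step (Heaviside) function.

By the second shifting theorem, L{u(t - c)·g(t - c)} = e^(-cs)·H(s) with c = 4 and H(s) = L{g(t)}.
L{t^4} = 4!/s^5 = 24/s^5.

24*exp(-4*s)/s^5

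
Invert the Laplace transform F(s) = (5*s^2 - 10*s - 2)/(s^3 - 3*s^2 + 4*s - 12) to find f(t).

Factor the denominator: s^3 - 3*s^2 + 4*s - 12 = (s - 3)*(s^2 + 4).
Partial fraction decomposition gives [1/(s - 3)] + [4*s/(s^2 + 4)] + [2/(s^2 + 4)].
Invert each term: 1/(s - 3) ↔ e^(3t); 4·s/(s^2 + 4) ↔ 4cos(2t); 1·2/(s^2 + 4) ↔ sin(2t).

f(t) = exp(3*t) + sin(2*t) + 4*cos(2*t)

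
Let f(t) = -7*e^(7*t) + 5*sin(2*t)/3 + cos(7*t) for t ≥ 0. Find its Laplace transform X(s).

By linearity of the Laplace transform, transform each term separately.
(-7)·[L{e^(7t)} = 1/(s - 7)]; L{cos(7t)} = s/(s^2 + 49); (5/3)·[L{sin(2t)} = 2/(s^2 + 4)].

X(s) = s/(s^2 + 49) + 10/(3*(s^2 + 4)) - 7/(s - 7)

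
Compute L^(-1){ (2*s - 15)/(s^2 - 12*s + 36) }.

-3*t*exp(6*t) + 2*exp(6*t)

Factor the denominator: s^2 - 12*s + 36 = (s - 6)^2.
Partial fraction decomposition gives [2/(s - 6)] + [-3/(s - 6)^2].
Invert each term: 2/(s - 6) ↔ 2e^(6t); -3/(s - 6)^2 ↔ -3t·e^(6t).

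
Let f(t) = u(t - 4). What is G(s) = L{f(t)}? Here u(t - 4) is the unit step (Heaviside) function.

By the second shifting theorem, L{u(t - c)·g(t - c)} = e^(-cs)·H(s) with c = 4 and H(s) = L{g(t)}.
L{1} = 1/s.

G(s) = exp(-4*s)/s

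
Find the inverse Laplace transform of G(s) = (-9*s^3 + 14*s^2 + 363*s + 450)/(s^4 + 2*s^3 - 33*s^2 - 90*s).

2*exp(6*t) - 5 - 5*exp(-3*t) - exp(-5*t)

Factor the denominator: s^4 + 2*s^3 - 33*s^2 - 90*s = s*(s - 6)*(s + 3)*(s + 5).
Partial fraction decomposition gives [-5/(s + 3)] + [2/(s - 6)] + [-1/(s + 5)] + [-5/s].
Invert each term: -5/(s + 3) ↔ -5e^(-3t); 2/(s - 6) ↔ 2e^(6t); -1/(s + 5) ↔ -e^(-5t); -5/(s - 0) ↔ -5e^(0t).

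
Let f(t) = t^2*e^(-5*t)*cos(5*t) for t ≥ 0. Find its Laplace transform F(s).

L{cos(5t)} = s/(s^2 + 25).
Multiplying by e^(-5t) shifts s → s + 5, so L{e^(-5*t)*cos(5*t)} = (s + 5)/((s + 5)^2 + 25).
Then apply L{t^2·g(t)} = (-1)^2 d^2/ds^2[G(s)] with G(s) = (s + 5)/((s + 5)^2 + 25):
differentiating 2 times and applying the sign gives 2*(s + 5)*(s^2 + 10*s - 50)/(s^2 + 10*s + 50)^3.

F(s) = 2*(s + 5)*(s^2 + 10*s - 50)/(s^2 + 10*s + 50)^3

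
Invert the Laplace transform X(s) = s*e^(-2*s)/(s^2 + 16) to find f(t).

The factor e^(-2s) signals a time shift by c = 2 (second shifting theorem).
L{cos(4t)} = s/(s^2 + 16), so L^-1{s/(s^2 + 16)} = cos(4*t).
Hence the inverse is u(t - 2) times that function evaluated at t - 2.

f(t) = Heaviside(t - 2)*(cos(4*t - 8))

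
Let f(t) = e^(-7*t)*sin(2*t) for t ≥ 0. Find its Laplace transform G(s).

G(s) = 2/((s + 7)^2 + 4)

L{sin(2t)} = 2/(s^2 + 4).
By the first shifting theorem, multiplying by e^(-7t) replaces s with s + 7.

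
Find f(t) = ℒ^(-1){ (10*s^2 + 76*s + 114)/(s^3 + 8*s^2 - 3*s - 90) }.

Factor the denominator: s^3 + 8*s^2 - 3*s - 90 = (s - 3)*(s + 5)*(s + 6).
Partial fraction decomposition gives [6/(s - 3)] + [2/(s + 5)] + [2/(s + 6)].
Invert each term: 6/(s - 3) ↔ 6e^(3t); 2/(s + 5) ↔ 2e^(-5t); 2/(s + 6) ↔ 2e^(-6t).

f(t) = 6*exp(3*t) + 2*exp(-5*t) + 2*exp(-6*t)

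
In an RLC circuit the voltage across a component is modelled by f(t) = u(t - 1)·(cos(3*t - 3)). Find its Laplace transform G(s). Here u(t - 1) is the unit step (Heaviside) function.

By the second shifting theorem, L{u(t - c)·g(t - c)} = e^(-cs)·H(s) with c = 1 and H(s) = L{g(t)}.
L{cos(3t)} = s/(s^2 + 9).

G(s) = s*exp(-s)/(s^2 + 9)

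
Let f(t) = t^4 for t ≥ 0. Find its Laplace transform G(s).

L{t^4} = 4!/s^5 = 24/s^5.

G(s) = 24/s^5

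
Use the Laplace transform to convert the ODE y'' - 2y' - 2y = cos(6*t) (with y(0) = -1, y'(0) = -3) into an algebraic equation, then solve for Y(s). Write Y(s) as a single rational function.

Take the Laplace transform of both sides.
The derivative rules (L{y''} = s^2 Y - s·y(0) - y'(0) and L{y'} = sY - y(0), with y(0) = -1, y'(0) = -3) turn the left side into (s^2 - 2*s - 2)Y - (-s - 1).
The right side is L{cos(6*t)} = s/(s^2 + 36).
So (s^2 - 2*s - 2)Y = s/(s^2 + 36) + (-s - 1).
Isolate Y and clear denominators.

Y(s) = (-s^3 - s^2 - 35*s - 36)/(s^4 - 2*s^3 + 34*s^2 - 72*s - 72)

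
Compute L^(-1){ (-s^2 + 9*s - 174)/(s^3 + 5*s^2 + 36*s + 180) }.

Factor the denominator: s^3 + 5*s^2 + 36*s + 180 = (s + 5)*(s^2 + 36).
Partial fraction decomposition gives [-4/(s + 5)] + [3*s/(s^2 + 36)] + [-6/(s^2 + 36)].
Invert each term: -4/(s + 5) ↔ -4e^(-5t); 3·s/(s^2 + 36) ↔ 3cos(6t); -1·6/(s^2 + 36) ↔ -sin(6t).

-sin(6*t) + 3*cos(6*t) - 4*exp(-5*t)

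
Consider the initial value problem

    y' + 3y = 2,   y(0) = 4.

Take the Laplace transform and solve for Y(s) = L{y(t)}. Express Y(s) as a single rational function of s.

Y(s) = (4*s + 2)/(s^2 + 3*s)

Take the Laplace transform of both sides.
Using L{y'} = sY - y(0) = sY - 4, the left side becomes (s + 3)Y - (4).
The right side is L{2} = 2/s.
So (s + 3)Y = 2/s + (4).
Isolate Y and clear denominators.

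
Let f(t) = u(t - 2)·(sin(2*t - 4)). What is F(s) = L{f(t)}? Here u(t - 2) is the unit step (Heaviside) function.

F(s) = 2*exp(-2*s)/(s^2 + 4)

By the second shifting theorem, L{u(t - c)·g(t - c)} = e^(-cs)·G(s) with c = 2 and G(s) = L{g(t)}.
L{sin(2t)} = 2/(s^2 + 4).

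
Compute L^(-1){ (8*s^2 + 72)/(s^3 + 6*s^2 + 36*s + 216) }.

Factor the denominator: s^3 + 6*s^2 + 36*s + 216 = (s + 6)*(s^2 + 36).
Partial fraction decomposition gives [5/(s + 6)] + [3*s/(s^2 + 36)] + [-18/(s^2 + 36)].
Invert each term: 5/(s + 6) ↔ 5e^(-6t); 3·s/(s^2 + 36) ↔ 3cos(6t); -3·6/(s^2 + 36) ↔ -3sin(6t).

-3*sin(6*t) + 3*cos(6*t) + 5*exp(-6*t)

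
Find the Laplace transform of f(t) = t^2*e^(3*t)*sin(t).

L{sin(t)} = 1/(s^2 + 1).
Multiplying by e^(3t) shifts s → s - 3, so L{e^(3*t)*sin(t)} = 1/((s - 3)^2 + 1).
Then apply L{t^2·g(t)} = (-1)^2 d^2/ds^2[G(s)] with G(s) = 1/((s - 3)^2 + 1):
differentiating 2 times and applying the sign gives 2*(3*s^2 - 18*s + 26)/(s^2 - 6*s + 10)^3.

2*(3*s^2 - 18*s + 26)/(s^2 - 6*s + 10)^3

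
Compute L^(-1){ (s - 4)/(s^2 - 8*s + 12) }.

exp(4*t)*cosh(2*t)

Rewrite the denominator: s^2 - 8*s + 12 = (s - 4)^2 - 4.
The form in (s - 4) signals a first-shifting-theorem factor e^(4t).
Since L{cosh(2t)} = s/(s^2 - 4), the inverse is e^(4*t)*cosh(2*t).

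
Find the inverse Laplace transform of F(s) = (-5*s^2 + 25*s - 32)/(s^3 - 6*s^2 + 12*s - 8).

-t^2*exp(2*t) + 5*t*exp(2*t) - 5*exp(2*t)

Factor the denominator: s^3 - 6*s^2 + 12*s - 8 = (s - 2)^3.
Partial fraction decomposition gives [-5/(s - 2)] + [5/(s - 2)^2] + [-2/(s - 2)^3].
Invert each term: -5/(s - 2) ↔ -5e^(2t); 5/(s - 2)^2 ↔ 5t·e^(2t); -2/(s - 2)^3 ↔ (-1)t^2·e^(2t).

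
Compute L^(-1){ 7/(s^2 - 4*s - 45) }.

exp(2*t)*sinh(7*t)

Rewrite the denominator: s^2 - 4*s - 45 = (s - 2)^2 - 49.
The form in (s - 2) signals a first-shifting-theorem factor e^(2t).
Since L{sinh(7t)} = 7/(s^2 - 49), the inverse is exp(2*t)*sinh(7*t).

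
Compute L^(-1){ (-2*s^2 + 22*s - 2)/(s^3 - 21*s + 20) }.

2*exp(4*t) - exp(t) - 3*exp(-5*t)

Factor the denominator: s^3 - 21*s + 20 = (s - 4)*(s - 1)*(s + 5).
Partial fraction decomposition gives [2/(s - 4)] + [-3/(s + 5)] + [-1/(s - 1)].
Invert each term: 2/(s - 4) ↔ 2e^(4t); -3/(s + 5) ↔ -3e^(-5t); -1/(s - 1) ↔ -e^(t).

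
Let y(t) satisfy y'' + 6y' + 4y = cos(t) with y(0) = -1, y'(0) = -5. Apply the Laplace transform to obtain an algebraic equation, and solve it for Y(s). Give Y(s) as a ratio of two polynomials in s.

Y(s) = (-s^3 - 11*s^2 - 11)/(s^4 + 6*s^3 + 5*s^2 + 6*s + 4)

Laplace-transform each side.
Using L{y''} = s^2 Y - s·y(0) - y'(0) and L{y'} = sY - y(0), with y(0) = -1, y'(0) = -5, the left side becomes (s^2 + 6*s + 4)Y - (-s - 11).
The right side is L{cos(t)} = s/(s^2 + 1).
So (s^2 + 6*s + 4)Y = s/(s^2 + 1) + (-s - 11).
Isolate Y and clear denominators.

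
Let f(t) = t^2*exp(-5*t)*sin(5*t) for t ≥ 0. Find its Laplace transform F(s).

L{sin(5t)} = 5/(s^2 + 25).
Multiplying by e^(-5t) shifts s → s + 5, so L{exp(-5*t)*sin(5*t)} = 5/((s + 5)^2 + 25).
Then apply L{t^2·g(t)} = (-1)^2 d^2/ds^2[G(s)] with G(s) = 5/((s + 5)^2 + 25):
differentiating 2 times and applying the sign gives 10*(3*s^2 + 30*s + 50)/(s^2 + 10*s + 50)^3.

F(s) = 10*(3*s^2 + 30*s + 50)/(s^2 + 10*s + 50)^3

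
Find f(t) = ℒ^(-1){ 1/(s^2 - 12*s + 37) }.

f(t) = exp(6*t)*sin(t)

Rewrite the denominator: s^2 - 12*s + 37 = (s - 6)^2 + 1.
The form in (s - 6) signals a first-shifting-theorem factor e^(6t).
Since L{sin(t)} = 1/(s^2 + 1), the inverse is exp(6*t)*sin(t).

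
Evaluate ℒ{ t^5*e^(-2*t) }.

120/(s + 2)^6

L{t^5} = 5!/s^6 = 120/s^6.
By the first shifting theorem, multiplying by e^(-2t) replaces s with s + 2.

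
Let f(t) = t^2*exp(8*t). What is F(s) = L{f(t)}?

L{e^(8t)} = 1/(s - 8).
Then apply L{t^2·g(t)} = (-1)^2 d^2/ds^2[G(s)] with G(s) = 1/(s - 8):
differentiating 2 times and applying the sign gives 2/(s - 8)^3.

F(s) = 2/(s - 8)^3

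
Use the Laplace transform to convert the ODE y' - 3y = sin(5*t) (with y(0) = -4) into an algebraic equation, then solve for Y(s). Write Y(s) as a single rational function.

Y(s) = (-4*s^2 - 95)/(s^3 - 3*s^2 + 25*s - 75)

Take the Laplace transform of both sides.
The derivative rules (L{y'} = sY - y(0) = sY - (-4)) turn the left side into (s - 3)Y - (-4).
The right side is L{sin(5*t)} = 5/(s^2 + 25).
So (s - 3)Y = 5/(s^2 + 25) + (-4).
Divide through and combine into a single rational function.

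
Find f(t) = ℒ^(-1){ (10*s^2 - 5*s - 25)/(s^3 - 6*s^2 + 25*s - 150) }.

Factor the denominator: s^3 - 6*s^2 + 25*s - 150 = (s - 6)*(s^2 + 25).
Partial fraction decomposition gives [5/(s - 6)] + [5*s/(s^2 + 25)] + [25/(s^2 + 25)].
Invert each term: 5/(s - 6) ↔ 5e^(6t); 5·s/(s^2 + 25) ↔ 5cos(5t); 5·5/(s^2 + 25) ↔ 5sin(5t).

f(t) = 5*exp(6*t) + 5*sin(5*t) + 5*cos(5*t)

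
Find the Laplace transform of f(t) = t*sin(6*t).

12*s/(s^2 + 36)^2

L{sin(6t)} = 6/(s^2 + 36).
Then apply L{t·g(t)} = -d/ds[H(s)] with H(s) = 6/(s^2 + 36):
differentiating 1 time and applying the sign gives 12*s/(s^2 + 36)^2.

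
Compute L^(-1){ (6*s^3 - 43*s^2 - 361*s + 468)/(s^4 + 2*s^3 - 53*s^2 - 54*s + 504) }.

-5*exp(6*t) + 4*exp(3*t) + 4*exp(-4*t) + 3*exp(-7*t)

Factor the denominator: s^4 + 2*s^3 - 53*s^2 - 54*s + 504 = (s - 6)*(s - 3)*(s + 4)*(s + 7).
Partial fraction decomposition gives [3/(s + 7)] + [-5/(s - 6)] + [4/(s - 3)] + [4/(s + 4)].
Invert each term: 3/(s + 7) ↔ 3e^(-7t); -5/(s - 6) ↔ -5e^(6t); 4/(s - 3) ↔ 4e^(3t); 4/(s + 4) ↔ 4e^(-4t).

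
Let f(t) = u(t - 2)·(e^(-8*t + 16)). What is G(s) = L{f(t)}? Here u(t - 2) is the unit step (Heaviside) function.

G(s) = exp(-2*s)/(s + 8)

By the second shifting theorem, L{u(t - c)·g(t - c)} = e^(-cs)·H(s) with c = 2 and H(s) = L{g(t)}.
L{e^(-8t)} = 1/(s + 8).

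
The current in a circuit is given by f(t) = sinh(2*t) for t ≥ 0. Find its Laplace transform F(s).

L{sinh(2t)} = 2/(s^2 - 4).

F(s) = 2/(s^2 - 4)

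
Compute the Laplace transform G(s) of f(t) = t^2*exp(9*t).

G(s) = 2/(s - 9)^3

L{e^(9t)} = 1/(s - 9).
Then apply L{t^2·g(t)} = (-1)^2 d^2/ds^2[H(s)] with H(s) = 1/(s - 9):
differentiating 2 times and applying the sign gives 2/(s - 9)^3.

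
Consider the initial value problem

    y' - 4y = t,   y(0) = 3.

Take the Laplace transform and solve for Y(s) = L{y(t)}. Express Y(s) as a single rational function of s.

Y(s) = (3*s^2 + 1)/(s^3 - 4*s^2)

Laplace-transform each side.
Using L{y'} = sY - y(0) = sY - 3, the left side becomes (s - 4)Y - (3).
The right side is L{t} = s^(-2).
So (s - 4)Y = s^(-2) + (3).
Solve for Y(s) and write it as one ratio of polynomials.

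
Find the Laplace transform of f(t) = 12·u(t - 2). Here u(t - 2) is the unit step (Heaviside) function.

12*exp(-2*s)/s

By the second shifting theorem, L{u(t - c)·g(t - c)} = e^(-cs)·G(s) with c = 2 and G(s) = L{g(t)}.
L{12} = 12/s.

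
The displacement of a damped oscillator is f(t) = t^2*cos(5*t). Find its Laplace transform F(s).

L{cos(5t)} = s/(s^2 + 25).
Then apply L{t^2·g(t)} = (-1)^2 d^2/ds^2[G(s)] with G(s) = s/(s^2 + 25):
differentiating 2 times and applying the sign gives 2*s*(s^2 - 75)/(s^2 + 25)^3.

F(s) = 2*s*(s^2 - 75)/(s^2 + 25)^3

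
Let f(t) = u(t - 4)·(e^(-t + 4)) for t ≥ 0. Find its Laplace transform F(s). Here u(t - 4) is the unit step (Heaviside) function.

By the second shifting theorem, L{u(t - c)·g(t - c)} = e^(-cs)·G(s) with c = 4 and G(s) = L{g(t)}.
L{e^(-t)} = 1/(s + 1).

F(s) = exp(-4*s)/(s + 1)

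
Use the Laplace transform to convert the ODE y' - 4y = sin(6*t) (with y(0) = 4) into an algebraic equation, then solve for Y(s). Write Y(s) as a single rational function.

Y(s) = (4*s^2 + 150)/(s^3 - 4*s^2 + 36*s - 144)

Laplace-transform each side.
Using L{y'} = sY - y(0) = sY - 4, the left side becomes (s - 4)Y - (4).
The right side is L{sin(6*t)} = 6/(s^2 + 36).
So (s - 4)Y = 6/(s^2 + 36) + (4).
Solve for Y(s) and write it as one ratio of polynomials.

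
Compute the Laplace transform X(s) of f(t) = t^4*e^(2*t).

L{t^4} = 4!/s^5 = 24/s^5.
By the first shifting theorem, multiplying by e^(2t) replaces s with s - 2.

X(s) = 24/(s - 2)^5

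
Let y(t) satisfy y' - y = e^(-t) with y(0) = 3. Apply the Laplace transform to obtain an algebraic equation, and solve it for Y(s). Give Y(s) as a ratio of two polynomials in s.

Laplace-transform each side.
With L{y'} = sY - y(0) = sY - 3: the LHS transforms to (s - 1)Y - (3).
The right side is L{e^(-t)} = 1/(s + 1).
So (s - 1)Y = 1/(s + 1) + (3).
Solve for Y(s) and write it as one ratio of polynomials.

Y(s) = (3*s + 4)/(s^2 - 1)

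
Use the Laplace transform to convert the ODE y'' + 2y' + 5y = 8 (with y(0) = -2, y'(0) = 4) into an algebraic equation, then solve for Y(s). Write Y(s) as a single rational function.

Y(s) = (-2*s^2 + 8)/(s^3 + 2*s^2 + 5*s)

Transform both sides with L{·}.
Using L{y''} = s^2 Y - s·y(0) - y'(0) and L{y'} = sY - y(0), with y(0) = -2, y'(0) = 4, the left side becomes (s^2 + 2*s + 5)Y - (-2*s).
The right side is L{8} = 8/s.
So (s^2 + 2*s + 5)Y = 8/s + (-2*s).
Solve for Y(s) and write it as one ratio of polynomials.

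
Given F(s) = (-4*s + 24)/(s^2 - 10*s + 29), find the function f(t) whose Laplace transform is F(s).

Complete the square in the denominator: s^2 - 10*s + 29 = (s - 5)^2 + 2^2.
Split the numerator to match: -4*s + 24 = -4·(s - 5) + 2·2.
Invert each term: -4·(s - 5)/((s - 5)^2 + 4) ↔ -4e^(5t)cos(2t); 2·2/((s - 5)^2 + 4) ↔ 2e^(5t)sin(2t).

f(t) = 2*exp(5*t)*sin(2*t) - 4*exp(5*t)*cos(2*t)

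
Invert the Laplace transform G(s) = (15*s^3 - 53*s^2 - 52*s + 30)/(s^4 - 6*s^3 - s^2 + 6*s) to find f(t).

Factor the denominator: s^4 - 6*s^3 - s^2 + 6*s = s*(s - 6)*(s - 1)*(s + 1).
Partial fraction decomposition gives [6/(s - 1)] + [5/(s - 6)] + [-1/(s + 1)] + [5/s].
Invert each term: 6/(s - 1) ↔ 6e^(t); 5/(s - 6) ↔ 5e^(6t); -1/(s + 1) ↔ -e^(-t); 5/(s - 0) ↔ 5e^(0t).

f(t) = 5*exp(6*t) + 6*exp(t) + 5 - exp(-t)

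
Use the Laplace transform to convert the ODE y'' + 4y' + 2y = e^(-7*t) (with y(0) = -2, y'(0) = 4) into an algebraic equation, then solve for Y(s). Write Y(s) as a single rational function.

Transform both sides with L{·}.
With L{y''} = s^2 Y - s·y(0) - y'(0) and L{y'} = sY - y(0), with y(0) = -2, y'(0) = 4: the LHS transforms to (s^2 + 4*s + 2)Y - (-2*s - 4).
The right side is L{e^(-7*t)} = 1/(s + 7).
So (s^2 + 4*s + 2)Y = 1/(s + 7) + (-2*s - 4).
Isolate Y and clear denominators.

Y(s) = (-2*s^2 - 18*s - 27)/(s^3 + 11*s^2 + 30*s + 14)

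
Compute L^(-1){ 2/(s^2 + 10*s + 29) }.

exp(-5*t)*sin(2*t)

Rewrite the denominator: s^2 + 10*s + 29 = (s + 5)^2 + 4.
The form in (s + 5) signals a first-shifting-theorem factor e^(-5t).
Since L{sin(2t)} = 2/(s^2 + 4), the inverse is exp(-5*t)*sin(2*t).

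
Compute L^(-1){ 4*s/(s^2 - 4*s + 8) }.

Complete the square in the denominator: s^2 - 4*s + 8 = (s - 2)^2 + 2^2.
Split the numerator to match: 4*s = 4·(s - 2) + 4·2.
Invert each term: 4·(s - 2)/((s - 2)^2 + 4) ↔ 4e^(2t)cos(2t); 4·2/((s - 2)^2 + 4) ↔ 4e^(2t)sin(2t).

4*exp(2*t)*sin(2*t) + 4*exp(2*t)*cos(2*t)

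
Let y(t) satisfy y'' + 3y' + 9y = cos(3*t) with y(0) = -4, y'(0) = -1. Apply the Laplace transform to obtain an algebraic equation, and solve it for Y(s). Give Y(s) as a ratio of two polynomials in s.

Y(s) = (-4*s^3 - 13*s^2 - 35*s - 117)/(s^4 + 3*s^3 + 18*s^2 + 27*s + 81)

Take the Laplace transform of both sides.
With L{y''} = s^2 Y - s·y(0) - y'(0) and L{y'} = sY - y(0), with y(0) = -4, y'(0) = -1: the LHS transforms to (s^2 + 3*s + 9)Y - (-4*s - 13).
The right side is L{cos(3*t)} = s/(s^2 + 9).
So (s^2 + 3*s + 9)Y = s/(s^2 + 9) + (-4*s - 13).
Divide through and combine into a single rational function.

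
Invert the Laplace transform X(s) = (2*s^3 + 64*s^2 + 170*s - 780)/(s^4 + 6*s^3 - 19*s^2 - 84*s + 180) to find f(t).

Factor the denominator: s^4 + 6*s^3 - 19*s^2 - 84*s + 180 = (s - 3)*(s - 2)*(s + 5)*(s + 6).
Partial fraction decomposition gives [5/(s - 3)] + [-5/(s + 5)] + [3/(s - 2)] + [-1/(s + 6)].
Invert each term: 5/(s - 3) ↔ 5e^(3t); -5/(s + 5) ↔ -5e^(-5t); 3/(s - 2) ↔ 3e^(2t); -1/(s + 6) ↔ -e^(-6t).

f(t) = 5*exp(3*t) + 3*exp(2*t) - 5*exp(-5*t) - exp(-6*t)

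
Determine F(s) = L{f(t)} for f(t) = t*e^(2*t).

F(s) = (s - 2)^(-2)

L{e^(2t)} = 1/(s - 2).
Then apply L{t·g(t)} = -d/ds[G(s)] with G(s) = 1/(s - 2):
differentiating 1 time and applying the sign gives (s - 2)^(-2).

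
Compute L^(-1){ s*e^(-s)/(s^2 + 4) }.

The factor e^(-s) signals a time shift by c = 1 (second shifting theorem).
L{cos(2t)} = s/(s^2 + 4), so L^-1{s/(s^2 + 4)} = cos(2*t).
Hence the inverse is u(t - 1) times that function evaluated at t - 1.

Heaviside(t - 1)*(cos(2*t - 2))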